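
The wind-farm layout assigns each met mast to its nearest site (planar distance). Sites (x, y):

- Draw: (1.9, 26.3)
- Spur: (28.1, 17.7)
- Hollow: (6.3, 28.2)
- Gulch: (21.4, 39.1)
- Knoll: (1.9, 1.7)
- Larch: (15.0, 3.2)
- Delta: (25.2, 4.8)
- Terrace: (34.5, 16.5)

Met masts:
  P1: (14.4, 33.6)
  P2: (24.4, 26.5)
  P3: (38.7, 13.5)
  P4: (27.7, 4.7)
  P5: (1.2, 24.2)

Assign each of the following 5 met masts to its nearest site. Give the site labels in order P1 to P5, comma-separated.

P1 → Gulch (d²=79.25)
P2 → Spur (d²=91.13)
P3 → Terrace (d²=26.64)
P4 → Delta (d²=6.26)
P5 → Draw (d²=4.90)

Gulch, Spur, Terrace, Delta, Draw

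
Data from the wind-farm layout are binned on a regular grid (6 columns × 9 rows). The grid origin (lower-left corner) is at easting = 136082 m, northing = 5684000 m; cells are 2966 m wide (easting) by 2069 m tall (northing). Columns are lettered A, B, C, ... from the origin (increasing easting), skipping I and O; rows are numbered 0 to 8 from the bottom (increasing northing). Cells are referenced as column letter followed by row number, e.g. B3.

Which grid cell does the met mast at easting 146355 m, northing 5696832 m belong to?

Column index: ⌊(146355 − 136082) / 2966⌋ = ⌊3.464⌋ = 3 → column D
Row offset from origin: ⌊(5696832 − 5684000) / 2069⌋ = ⌊6.202⌋ = 6 → row 6

D6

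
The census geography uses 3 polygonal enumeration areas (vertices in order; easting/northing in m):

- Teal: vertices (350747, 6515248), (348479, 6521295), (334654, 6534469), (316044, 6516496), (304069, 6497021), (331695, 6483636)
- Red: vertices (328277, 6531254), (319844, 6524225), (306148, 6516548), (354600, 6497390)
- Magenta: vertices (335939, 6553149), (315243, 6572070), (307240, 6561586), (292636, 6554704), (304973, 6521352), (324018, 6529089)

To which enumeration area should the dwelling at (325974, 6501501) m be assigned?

Teal

Cast a ray rightward from (325974, 6501501). For each polygon, the edges (by vertex number in listed order) whose endpoints lie on opposite sides of northing = 6501501, where each meets that height, and whether that is right or left of the point:
Teal: 4–5 at easting≈306823.7 (left), 6–1 at easting≈342461.9 (right) → 1 crossing.
Red: 3–4 at easting≈344203.0 (right), 4–1 at easting≈351404.5 (right) → 2 crossings.
Magenta: no edge straddles that height → 0 crossings.
Only Teal has an odd count, so the point is inside Teal.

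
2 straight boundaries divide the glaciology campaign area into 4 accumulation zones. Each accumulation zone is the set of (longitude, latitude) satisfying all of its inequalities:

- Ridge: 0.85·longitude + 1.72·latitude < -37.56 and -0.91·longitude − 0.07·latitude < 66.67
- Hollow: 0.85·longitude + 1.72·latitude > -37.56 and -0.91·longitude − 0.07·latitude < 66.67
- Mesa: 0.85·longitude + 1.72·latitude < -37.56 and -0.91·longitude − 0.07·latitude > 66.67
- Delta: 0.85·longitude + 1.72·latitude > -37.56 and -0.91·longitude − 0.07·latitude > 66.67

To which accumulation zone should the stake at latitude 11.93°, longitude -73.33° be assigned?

0.85·-73.33 + 1.72·11.93 = -41.811, which is < -37.56
-0.91·-73.33 − 0.07·11.93 = 65.895, which is < 66.67
This sign pattern matches Ridge.

Ridge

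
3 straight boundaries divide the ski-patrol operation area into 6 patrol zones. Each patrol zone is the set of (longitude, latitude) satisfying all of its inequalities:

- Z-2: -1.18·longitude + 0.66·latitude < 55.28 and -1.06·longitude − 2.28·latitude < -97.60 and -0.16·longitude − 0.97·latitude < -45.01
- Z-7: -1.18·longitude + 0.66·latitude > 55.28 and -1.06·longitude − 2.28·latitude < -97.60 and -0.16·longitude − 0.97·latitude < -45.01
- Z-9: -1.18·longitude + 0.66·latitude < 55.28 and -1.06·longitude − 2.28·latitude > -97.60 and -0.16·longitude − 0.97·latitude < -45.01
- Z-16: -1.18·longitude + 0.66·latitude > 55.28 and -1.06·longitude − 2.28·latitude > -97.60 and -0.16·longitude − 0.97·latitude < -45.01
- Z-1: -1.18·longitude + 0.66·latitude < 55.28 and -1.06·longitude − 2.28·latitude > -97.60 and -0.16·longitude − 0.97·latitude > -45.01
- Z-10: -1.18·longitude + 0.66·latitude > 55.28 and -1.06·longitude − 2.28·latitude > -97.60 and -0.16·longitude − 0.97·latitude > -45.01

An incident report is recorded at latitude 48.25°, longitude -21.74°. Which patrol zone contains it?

-1.18·-21.74 + 0.66·48.25 = 57.498, which is > 55.28
-1.06·-21.74 − 2.28·48.25 = -86.966, which is > -97.60
-0.16·-21.74 − 0.97·48.25 = -43.324, which is > -45.01
This sign pattern matches Z-10.

Z-10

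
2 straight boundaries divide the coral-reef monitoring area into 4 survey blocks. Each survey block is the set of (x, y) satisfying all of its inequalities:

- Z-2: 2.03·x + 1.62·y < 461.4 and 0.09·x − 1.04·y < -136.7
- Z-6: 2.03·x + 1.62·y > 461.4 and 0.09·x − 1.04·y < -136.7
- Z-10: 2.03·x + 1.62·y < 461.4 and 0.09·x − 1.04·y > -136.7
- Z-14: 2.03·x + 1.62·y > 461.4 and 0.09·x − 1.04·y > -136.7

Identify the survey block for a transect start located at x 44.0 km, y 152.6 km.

Z-2

2.03·44.0 + 1.62·152.6 = 336.532, which is < 461.4
0.09·44.0 − 1.04·152.6 = -154.744, which is < -136.7
This sign pattern matches Z-2.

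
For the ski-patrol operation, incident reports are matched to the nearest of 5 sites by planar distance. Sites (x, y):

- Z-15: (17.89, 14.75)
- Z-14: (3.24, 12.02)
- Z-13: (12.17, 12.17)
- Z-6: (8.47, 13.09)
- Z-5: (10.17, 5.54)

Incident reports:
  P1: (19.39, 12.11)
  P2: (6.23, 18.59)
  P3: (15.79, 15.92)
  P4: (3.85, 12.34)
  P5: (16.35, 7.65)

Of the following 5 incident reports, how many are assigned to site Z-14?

P1 → Z-15
P2 → Z-6
P3 → Z-15
P4 → Z-14
P5 → Z-13
1 of the 5 goes to Z-14.

1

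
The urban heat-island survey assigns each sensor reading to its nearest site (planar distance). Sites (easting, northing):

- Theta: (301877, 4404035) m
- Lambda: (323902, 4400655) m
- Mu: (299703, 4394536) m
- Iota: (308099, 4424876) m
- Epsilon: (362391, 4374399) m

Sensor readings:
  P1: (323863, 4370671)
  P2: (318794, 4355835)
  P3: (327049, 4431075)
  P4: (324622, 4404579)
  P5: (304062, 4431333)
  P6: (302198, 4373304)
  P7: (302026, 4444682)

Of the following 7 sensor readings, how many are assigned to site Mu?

2

P1 → Lambda
P2 → Mu
P3 → Iota
P4 → Lambda
P5 → Iota
P6 → Mu
P7 → Iota
2 of the 7 go to Mu.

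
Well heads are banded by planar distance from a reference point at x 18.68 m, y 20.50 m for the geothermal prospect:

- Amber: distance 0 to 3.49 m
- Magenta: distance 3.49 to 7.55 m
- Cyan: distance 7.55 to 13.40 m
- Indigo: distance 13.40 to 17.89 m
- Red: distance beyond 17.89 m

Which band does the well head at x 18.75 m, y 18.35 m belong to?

Distance = √((18.75−18.68)² + (18.35−20.50)²) = √(0.005 + 4.622) = 2.151 m.
0 ≤ 2.151 < 3.49 → Amber.

Amber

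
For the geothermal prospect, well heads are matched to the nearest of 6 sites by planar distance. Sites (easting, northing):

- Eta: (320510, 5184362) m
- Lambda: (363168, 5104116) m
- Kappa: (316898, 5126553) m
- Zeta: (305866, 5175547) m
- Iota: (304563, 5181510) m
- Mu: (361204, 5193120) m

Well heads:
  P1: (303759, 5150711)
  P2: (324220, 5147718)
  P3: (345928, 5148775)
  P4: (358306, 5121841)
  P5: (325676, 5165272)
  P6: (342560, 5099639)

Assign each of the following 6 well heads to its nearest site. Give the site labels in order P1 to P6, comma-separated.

Zeta, Kappa, Kappa, Lambda, Eta, Lambda

P1 → Zeta (d²=621266345.00)
P2 → Kappa (d²=501568909.00)
P3 → Kappa (d²=1336558184.00)
P4 → Lambda (d²=337814669.00)
P5 → Eta (d²=391115656.00)
P6 → Lambda (d²=444733193.00)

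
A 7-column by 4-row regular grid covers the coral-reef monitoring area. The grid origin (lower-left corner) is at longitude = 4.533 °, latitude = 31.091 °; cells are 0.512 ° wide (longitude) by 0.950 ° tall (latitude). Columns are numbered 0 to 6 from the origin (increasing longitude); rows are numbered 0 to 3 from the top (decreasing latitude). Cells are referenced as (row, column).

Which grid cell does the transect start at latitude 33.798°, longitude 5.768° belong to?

Column index: ⌊(5.768 − 4.533) / 0.512⌋ = ⌊2.412⌋ = 2
Row offset from origin: ⌊(33.798 − 31.091) / 0.950⌋ = ⌊2.849⌋ = 2 → row 1 (counted from top)

(1, 2)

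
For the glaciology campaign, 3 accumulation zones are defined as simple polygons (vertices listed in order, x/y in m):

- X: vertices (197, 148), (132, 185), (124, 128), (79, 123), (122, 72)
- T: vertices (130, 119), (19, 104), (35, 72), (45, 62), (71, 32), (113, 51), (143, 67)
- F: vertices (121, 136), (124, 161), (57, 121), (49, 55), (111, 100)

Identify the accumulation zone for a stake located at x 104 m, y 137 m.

F

Cast a ray rightward from (104, 137). For each polygon, the edges (by vertex number in listed order) whose endpoints lie on opposite sides of y = 137, where each meets that height, and whether that is right or left of the point:
X: 2–3 at x≈125.3 (right), 5–1 at x≈186.1 (right) → 2 crossings.
T: no edge straddles that height → 0 crossings.
F: 1–2 at x≈121.1 (right), 2–3 at x≈83.8 (left) → 1 crossing.
Only F has an odd count, so the point is inside F.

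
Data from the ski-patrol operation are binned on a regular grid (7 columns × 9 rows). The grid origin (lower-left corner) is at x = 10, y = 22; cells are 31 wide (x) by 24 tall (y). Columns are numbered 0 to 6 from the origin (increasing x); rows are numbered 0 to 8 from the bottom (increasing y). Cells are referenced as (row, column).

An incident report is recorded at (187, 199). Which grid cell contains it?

(7, 5)

Column index: ⌊(187 − 10) / 31⌋ = ⌊5.710⌋ = 5
Row offset from origin: ⌊(199 − 22) / 24⌋ = ⌊7.375⌋ = 7 → row 7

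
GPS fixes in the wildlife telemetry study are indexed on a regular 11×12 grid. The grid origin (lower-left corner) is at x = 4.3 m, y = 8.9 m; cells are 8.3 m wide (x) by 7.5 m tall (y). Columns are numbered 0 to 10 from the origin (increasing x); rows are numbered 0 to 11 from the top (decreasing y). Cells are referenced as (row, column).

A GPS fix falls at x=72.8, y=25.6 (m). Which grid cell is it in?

Column index: ⌊(72.8 − 4.3) / 8.3⌋ = ⌊8.253⌋ = 8
Row offset from origin: ⌊(25.6 − 8.9) / 7.5⌋ = ⌊2.227⌋ = 2 → row 9 (counted from top)

(9, 8)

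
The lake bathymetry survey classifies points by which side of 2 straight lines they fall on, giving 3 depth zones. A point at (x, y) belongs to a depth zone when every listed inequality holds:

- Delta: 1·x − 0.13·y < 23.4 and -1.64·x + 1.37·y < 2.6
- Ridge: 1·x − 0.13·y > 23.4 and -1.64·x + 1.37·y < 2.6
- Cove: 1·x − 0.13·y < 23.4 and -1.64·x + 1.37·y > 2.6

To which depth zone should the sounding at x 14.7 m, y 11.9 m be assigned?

1·14.7 − 0.13·11.9 = 13.153, which is < 23.4
-1.64·14.7 + 1.37·11.9 = -7.805, which is < 2.6
This sign pattern matches Delta.

Delta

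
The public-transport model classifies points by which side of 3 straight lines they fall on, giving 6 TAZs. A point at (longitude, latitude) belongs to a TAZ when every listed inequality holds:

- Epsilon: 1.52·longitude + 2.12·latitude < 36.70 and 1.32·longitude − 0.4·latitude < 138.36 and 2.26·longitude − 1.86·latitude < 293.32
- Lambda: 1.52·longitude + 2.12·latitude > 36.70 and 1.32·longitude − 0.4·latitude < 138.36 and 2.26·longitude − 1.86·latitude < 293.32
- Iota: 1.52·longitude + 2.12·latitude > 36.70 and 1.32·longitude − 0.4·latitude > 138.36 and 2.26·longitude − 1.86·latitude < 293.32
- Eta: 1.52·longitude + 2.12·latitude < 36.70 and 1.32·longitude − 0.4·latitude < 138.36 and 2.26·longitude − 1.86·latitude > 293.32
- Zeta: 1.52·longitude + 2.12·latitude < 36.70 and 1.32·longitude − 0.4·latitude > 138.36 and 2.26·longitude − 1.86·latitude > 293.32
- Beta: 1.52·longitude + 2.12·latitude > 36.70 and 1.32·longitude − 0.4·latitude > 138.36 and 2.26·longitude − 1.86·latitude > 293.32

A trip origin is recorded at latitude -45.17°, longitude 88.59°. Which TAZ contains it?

1.52·88.59 + 2.12·-45.17 = 38.896, which is > 36.70
1.32·88.59 − 0.4·-45.17 = 135.007, which is < 138.36
2.26·88.59 − 1.86·-45.17 = 284.230, which is < 293.32
This sign pattern matches Lambda.

Lambda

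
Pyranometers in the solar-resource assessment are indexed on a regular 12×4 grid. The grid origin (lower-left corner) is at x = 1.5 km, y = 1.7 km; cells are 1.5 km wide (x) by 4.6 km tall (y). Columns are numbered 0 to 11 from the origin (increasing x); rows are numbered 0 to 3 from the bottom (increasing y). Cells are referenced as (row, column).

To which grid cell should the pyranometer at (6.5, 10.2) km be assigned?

(1, 3)

Column index: ⌊(6.5 − 1.5) / 1.5⌋ = ⌊3.333⌋ = 3
Row offset from origin: ⌊(10.2 − 1.7) / 4.6⌋ = ⌊1.848⌋ = 1 → row 1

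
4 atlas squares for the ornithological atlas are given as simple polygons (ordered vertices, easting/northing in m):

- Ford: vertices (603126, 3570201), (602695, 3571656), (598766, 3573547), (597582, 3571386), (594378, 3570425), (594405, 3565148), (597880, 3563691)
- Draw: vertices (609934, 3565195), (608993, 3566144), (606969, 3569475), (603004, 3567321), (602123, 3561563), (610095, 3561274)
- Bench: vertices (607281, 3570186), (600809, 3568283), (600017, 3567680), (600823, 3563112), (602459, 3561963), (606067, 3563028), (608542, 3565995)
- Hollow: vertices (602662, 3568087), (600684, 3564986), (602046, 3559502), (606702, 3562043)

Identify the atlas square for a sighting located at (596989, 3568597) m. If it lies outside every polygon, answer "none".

Cast a ray rightward from (596989, 3568597). For each polygon, the edges (by vertex number in listed order) whose endpoints lie on opposite sides of northing = 3568597, where each meets that height, and whether that is right or left of the point:
Ford: 5–6 at easting≈594387.4 (left), 7–1 at easting≈601833.4 (right) → 1 crossing.
Draw: 2–3 at easting≈607502.5 (right), 3–4 at easting≈605352.8 (right) → 2 crossings.
Bench: 1–2 at easting≈601876.9 (right), 7–1 at easting≈607759.1 (right) → 2 crossings.
Hollow: no edge straddles that height → 0 crossings.
Only Ford has an odd count, so the point is inside Ford.

Ford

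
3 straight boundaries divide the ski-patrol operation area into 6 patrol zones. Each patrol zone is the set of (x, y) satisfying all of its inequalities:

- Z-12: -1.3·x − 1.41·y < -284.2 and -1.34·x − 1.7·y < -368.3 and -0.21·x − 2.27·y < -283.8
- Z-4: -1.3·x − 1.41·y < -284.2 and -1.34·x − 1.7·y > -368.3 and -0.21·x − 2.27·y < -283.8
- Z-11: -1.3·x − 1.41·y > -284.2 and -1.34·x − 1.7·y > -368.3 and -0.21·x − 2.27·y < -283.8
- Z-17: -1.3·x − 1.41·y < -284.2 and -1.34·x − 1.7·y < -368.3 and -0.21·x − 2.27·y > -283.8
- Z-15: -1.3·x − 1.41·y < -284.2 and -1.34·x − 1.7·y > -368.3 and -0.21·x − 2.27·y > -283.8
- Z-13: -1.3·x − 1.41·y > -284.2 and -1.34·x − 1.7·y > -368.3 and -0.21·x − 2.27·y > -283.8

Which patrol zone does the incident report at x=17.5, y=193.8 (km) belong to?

-1.3·17.5 − 1.41·193.8 = -296.008, which is < -284.2
-1.34·17.5 − 1.7·193.8 = -352.910, which is > -368.3
-0.21·17.5 − 2.27·193.8 = -443.601, which is < -283.8
This sign pattern matches Z-4.

Z-4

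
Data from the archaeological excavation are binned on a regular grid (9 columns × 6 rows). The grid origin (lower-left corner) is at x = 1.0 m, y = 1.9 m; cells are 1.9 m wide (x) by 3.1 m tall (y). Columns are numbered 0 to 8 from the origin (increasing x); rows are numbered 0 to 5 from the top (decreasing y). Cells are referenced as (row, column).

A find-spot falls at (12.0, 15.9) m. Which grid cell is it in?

(1, 5)

Column index: ⌊(12.0 − 1.0) / 1.9⌋ = ⌊5.789⌋ = 5
Row offset from origin: ⌊(15.9 − 1.9) / 3.1⌋ = ⌊4.516⌋ = 4 → row 1 (counted from top)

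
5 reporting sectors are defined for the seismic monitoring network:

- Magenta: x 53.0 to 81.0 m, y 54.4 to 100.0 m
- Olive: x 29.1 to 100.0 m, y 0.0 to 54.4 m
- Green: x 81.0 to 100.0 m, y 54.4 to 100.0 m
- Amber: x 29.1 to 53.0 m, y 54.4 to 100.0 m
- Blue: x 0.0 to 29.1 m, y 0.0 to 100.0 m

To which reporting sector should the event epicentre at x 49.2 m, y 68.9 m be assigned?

Amber

The point has x = 49.2 and y = 68.9.
Only Amber satisfies 29.1 ≤ x ≤ 53.0 and 54.4 ≤ y ≤ 100.0.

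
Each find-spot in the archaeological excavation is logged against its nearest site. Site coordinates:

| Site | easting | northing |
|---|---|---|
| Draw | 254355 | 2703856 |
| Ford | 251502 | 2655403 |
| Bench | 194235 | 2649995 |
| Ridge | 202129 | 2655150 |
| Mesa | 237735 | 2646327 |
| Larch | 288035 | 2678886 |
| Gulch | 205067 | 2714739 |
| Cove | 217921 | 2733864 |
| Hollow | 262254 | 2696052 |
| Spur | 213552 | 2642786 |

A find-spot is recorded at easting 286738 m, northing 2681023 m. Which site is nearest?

Squared distances to each site:
Draw: 1570004578.000; Ford: 1897960096.000; Bench: 9519541793.000; Ridge: 7828095010.000; Mesa: 3605106425.000; Larch: 6248978.000; Gulch: 7806920897.000; Cove: 7527950770.000; Hollow: 825337097.000; Spur: 6818258765.000.
Minimum at Larch.

Larch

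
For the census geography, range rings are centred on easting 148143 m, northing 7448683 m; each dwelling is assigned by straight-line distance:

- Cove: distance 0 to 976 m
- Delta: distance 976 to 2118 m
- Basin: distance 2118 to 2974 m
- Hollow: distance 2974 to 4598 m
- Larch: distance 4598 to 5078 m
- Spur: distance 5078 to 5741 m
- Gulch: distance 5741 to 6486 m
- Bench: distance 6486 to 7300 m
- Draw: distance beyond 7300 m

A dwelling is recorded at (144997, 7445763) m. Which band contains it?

Distance = √((144997−148143)² + (7445763−7448683)²) = √(9897316.000 + 8526400.000) = 4292.286 m.
2974 ≤ 4292.286 < 4598 → Hollow.

Hollow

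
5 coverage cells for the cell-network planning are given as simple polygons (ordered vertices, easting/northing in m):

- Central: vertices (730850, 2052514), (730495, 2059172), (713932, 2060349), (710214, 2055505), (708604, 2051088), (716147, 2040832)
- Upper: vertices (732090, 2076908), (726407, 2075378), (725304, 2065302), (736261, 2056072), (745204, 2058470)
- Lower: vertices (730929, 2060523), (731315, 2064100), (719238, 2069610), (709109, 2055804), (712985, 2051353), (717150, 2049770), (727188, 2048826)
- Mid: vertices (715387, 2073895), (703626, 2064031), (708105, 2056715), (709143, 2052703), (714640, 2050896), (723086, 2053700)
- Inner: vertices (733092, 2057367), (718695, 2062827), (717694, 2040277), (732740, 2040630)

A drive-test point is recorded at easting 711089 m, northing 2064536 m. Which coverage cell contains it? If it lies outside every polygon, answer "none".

Cast a ray rightward from (711089, 2064536). For each polygon, the edges (by vertex number in listed order) whose endpoints lie on opposite sides of northing = 2064536, where each meets that height, and whether that is right or left of the point:
Central: no edge straddles that height → 0 crossings.
Upper: 3–4 at easting≈726213.3 (right), 5–1 at easting≈740889.6 (right) → 2 crossings.
Lower: 2–3 at easting≈730359.4 (right), 3–4 at easting≈715515.4 (right) → 2 crossings.
Mid: 1–2 at easting≈704228.1 (left), 6–1 at easting≈718955.0 (right) → 1 crossing.
Inner: no edge straddles that height → 0 crossings.
Only Mid has an odd count, so the point is inside Mid.

Mid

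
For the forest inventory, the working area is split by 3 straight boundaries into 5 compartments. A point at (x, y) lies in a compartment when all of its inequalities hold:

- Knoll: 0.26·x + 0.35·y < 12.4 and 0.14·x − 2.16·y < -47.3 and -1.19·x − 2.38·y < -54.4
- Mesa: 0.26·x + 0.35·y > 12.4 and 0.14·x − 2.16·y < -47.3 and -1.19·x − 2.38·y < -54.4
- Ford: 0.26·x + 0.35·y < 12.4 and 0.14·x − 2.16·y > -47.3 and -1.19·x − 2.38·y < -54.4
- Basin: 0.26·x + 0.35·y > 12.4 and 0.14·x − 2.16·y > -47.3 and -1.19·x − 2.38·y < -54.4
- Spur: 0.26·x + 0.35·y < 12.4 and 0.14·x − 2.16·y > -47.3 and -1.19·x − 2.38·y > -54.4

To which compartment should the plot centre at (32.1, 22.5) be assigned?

0.26·32.1 + 0.35·22.5 = 16.221, which is > 12.4
0.14·32.1 − 2.16·22.5 = -44.106, which is > -47.3
-1.19·32.1 − 2.38·22.5 = -91.749, which is < -54.4
This sign pattern matches Basin.

Basin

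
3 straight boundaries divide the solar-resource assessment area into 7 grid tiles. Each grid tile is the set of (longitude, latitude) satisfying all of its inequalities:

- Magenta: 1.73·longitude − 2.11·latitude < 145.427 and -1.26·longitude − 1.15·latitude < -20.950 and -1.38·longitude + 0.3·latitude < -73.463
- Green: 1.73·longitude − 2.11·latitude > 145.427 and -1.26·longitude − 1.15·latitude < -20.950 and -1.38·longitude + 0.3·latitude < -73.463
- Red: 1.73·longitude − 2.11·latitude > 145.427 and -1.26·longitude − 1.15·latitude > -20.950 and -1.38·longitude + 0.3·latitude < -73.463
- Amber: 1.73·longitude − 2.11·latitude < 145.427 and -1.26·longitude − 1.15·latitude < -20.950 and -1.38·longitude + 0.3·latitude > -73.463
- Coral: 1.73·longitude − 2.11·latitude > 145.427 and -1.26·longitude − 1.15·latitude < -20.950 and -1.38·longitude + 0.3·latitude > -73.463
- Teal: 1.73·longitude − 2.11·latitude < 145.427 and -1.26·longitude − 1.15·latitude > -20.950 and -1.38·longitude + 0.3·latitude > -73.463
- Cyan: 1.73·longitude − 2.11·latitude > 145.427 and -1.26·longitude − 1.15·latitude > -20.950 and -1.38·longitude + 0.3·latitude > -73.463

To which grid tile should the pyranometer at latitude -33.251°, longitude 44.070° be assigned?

Cyan

1.73·44.070 − 2.11·-33.251 = 146.401, which is > 145.427
-1.26·44.070 − 1.15·-33.251 = -17.290, which is > -20.950
-1.38·44.070 + 0.3·-33.251 = -70.792, which is > -73.463
This sign pattern matches Cyan.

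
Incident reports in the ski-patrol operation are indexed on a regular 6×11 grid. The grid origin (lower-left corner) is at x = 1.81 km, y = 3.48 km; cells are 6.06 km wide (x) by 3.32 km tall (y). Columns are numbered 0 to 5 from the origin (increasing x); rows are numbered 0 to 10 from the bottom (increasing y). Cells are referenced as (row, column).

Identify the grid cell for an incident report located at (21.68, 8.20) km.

Column index: ⌊(21.68 − 1.81) / 6.06⌋ = ⌊3.279⌋ = 3
Row offset from origin: ⌊(8.20 − 3.48) / 3.32⌋ = ⌊1.422⌋ = 1 → row 1

(1, 3)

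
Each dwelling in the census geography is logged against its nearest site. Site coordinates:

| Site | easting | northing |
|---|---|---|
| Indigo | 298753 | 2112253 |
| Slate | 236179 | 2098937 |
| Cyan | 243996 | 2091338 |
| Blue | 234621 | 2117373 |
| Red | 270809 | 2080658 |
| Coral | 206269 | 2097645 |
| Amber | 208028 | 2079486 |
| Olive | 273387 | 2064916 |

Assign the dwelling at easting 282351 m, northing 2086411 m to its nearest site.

Red

Squared distances to each site:
Indigo: 936834568.000; Slate: 2288754260.000; Cyan: 1495381354.000; Blue: 3236798344.000; Red: 166314773.000; Coral: 5914673480.000; Amber: 5571863954.000; Olive: 542388321.000.
Minimum at Red.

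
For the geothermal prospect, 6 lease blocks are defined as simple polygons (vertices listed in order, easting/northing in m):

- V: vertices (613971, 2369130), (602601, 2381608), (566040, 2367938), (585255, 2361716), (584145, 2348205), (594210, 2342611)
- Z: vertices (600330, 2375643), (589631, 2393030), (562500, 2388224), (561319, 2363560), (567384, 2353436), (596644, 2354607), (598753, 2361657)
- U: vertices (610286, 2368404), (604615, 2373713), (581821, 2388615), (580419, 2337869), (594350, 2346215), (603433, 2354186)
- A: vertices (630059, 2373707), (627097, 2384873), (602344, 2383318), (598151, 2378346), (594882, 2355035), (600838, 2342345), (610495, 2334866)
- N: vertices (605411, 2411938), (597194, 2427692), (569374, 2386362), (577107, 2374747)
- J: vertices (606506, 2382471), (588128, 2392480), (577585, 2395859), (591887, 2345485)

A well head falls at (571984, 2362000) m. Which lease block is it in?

Z

Cast a ray rightward from (571984, 2362000). For each polygon, the edges (by vertex number in listed order) whose endpoints lie on opposite sides of northing = 2362000, where each meets that height, and whether that is right or left of the point:
V: 3–4 at easting≈584377.9 (right), 6–1 at easting≈608658.0 (right) → 2 crossings.
Z: 4–5 at easting≈562253.6 (left), 7–1 at easting≈598791.7 (right) → 1 crossing.
U: 3–4 at easting≈581085.7 (right), 6–1 at easting≈607199.3 (right) → 2 crossings.
A: 4–5 at easting≈595858.7 (right), 7–1 at easting≈624162.2 (right) → 2 crossings.
N: no edge straddles that height → 0 crossings.
J: 3–4 at easting≈587198.1 (right), 4–1 at easting≈598414.7 (right) → 2 crossings.
Only Z has an odd count, so the point is inside Z.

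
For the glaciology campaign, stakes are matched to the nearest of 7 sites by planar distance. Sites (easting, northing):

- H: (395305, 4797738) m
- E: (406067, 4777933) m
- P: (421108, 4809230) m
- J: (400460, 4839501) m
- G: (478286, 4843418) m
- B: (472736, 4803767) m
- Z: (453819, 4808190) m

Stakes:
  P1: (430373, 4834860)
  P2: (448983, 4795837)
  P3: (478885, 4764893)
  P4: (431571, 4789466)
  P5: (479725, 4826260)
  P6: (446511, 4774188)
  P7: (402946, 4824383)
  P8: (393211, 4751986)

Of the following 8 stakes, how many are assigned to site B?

1

P1 → P
P2 → Z
P3 → B
P4 → P
P5 → G
P6 → Z
P7 → J
P8 → E
1 of the 8 goes to B.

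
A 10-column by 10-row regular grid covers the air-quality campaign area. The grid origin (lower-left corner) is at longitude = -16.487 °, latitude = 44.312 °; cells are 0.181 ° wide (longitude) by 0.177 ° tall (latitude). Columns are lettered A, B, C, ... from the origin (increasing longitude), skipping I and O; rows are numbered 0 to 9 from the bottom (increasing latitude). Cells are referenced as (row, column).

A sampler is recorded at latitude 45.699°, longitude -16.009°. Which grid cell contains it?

Column index: ⌊(-16.009 − -16.487) / 0.181⌋ = ⌊2.641⌋ = 2 → column C
Row offset from origin: ⌊(45.699 − 44.312) / 0.177⌋ = ⌊7.836⌋ = 7 → row 7

(7, C)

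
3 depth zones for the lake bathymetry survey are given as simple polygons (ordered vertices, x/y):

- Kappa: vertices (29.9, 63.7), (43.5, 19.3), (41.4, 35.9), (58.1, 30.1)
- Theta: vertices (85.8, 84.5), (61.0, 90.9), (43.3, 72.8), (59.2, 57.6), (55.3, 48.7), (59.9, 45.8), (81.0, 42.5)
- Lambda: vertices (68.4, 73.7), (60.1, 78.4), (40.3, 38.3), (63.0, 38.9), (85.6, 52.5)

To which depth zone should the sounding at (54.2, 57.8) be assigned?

Lambda

Cast a ray rightward from (54.2, 57.8). For each polygon, the edges (by vertex number in listed order) whose endpoints lie on opposite sides of y = 57.8, where each meets that height, and whether that is right or left of the point:
Kappa: 1–2 at x≈31.71 (left), 4–1 at x≈34.85 (left) → 0 crossings.
Theta: 3–4 at x≈58.99 (right), 7–1 at x≈82.75 (right) → 2 crossings.
Lambda: 2–3 at x≈49.93 (left), 5–1 at x≈81.30 (right) → 1 crossing.
Only Lambda has an odd count, so the point is inside Lambda.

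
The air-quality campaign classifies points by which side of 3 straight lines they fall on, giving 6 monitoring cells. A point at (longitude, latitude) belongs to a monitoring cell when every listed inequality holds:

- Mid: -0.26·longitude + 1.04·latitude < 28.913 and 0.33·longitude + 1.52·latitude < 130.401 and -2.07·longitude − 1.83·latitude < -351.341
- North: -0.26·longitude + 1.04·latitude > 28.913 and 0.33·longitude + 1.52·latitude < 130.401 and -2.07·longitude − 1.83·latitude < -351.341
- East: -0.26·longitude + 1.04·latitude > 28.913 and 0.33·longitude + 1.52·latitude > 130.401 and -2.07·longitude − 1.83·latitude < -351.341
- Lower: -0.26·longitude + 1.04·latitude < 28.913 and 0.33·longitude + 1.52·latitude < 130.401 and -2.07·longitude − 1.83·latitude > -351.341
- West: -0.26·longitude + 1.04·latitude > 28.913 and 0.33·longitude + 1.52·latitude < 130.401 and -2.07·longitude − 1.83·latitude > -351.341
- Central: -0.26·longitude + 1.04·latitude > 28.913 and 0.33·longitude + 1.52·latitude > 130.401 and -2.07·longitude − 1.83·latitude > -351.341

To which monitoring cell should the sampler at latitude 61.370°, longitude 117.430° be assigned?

-0.26·117.430 + 1.04·61.370 = 33.293, which is > 28.913
0.33·117.430 + 1.52·61.370 = 132.034, which is > 130.401
-2.07·117.430 − 1.83·61.370 = -355.387, which is < -351.341
This sign pattern matches East.

East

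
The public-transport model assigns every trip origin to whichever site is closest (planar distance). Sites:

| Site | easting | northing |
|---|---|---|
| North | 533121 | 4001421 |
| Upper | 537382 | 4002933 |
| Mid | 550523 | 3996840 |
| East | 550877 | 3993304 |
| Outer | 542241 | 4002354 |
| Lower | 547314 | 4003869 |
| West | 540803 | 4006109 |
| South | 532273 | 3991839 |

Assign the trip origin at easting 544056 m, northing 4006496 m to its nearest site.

Squared distances to each site:
North: 145329850.000; Upper: 57237245.000; Mid: 135060425.000; East: 220554905.000; Outer: 20450389.000; Lower: 17515693.000; West: 10731778.000; South: 353666738.000.
Minimum at West.

West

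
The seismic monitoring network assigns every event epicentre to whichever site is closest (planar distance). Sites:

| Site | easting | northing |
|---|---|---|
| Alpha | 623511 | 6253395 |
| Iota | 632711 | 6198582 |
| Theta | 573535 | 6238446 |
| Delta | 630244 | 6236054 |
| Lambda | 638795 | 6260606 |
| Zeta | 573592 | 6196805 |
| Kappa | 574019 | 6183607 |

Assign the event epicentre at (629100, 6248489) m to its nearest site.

Squared distances to each site:
Alpha: 55305757.000; Iota: 2503747970.000; Theta: 3188331074.000; Delta: 155937961.000; Lambda: 240814714.000; Zeta: 5752373920.000; Kappa: 7243590485.000.
Minimum at Alpha.

Alpha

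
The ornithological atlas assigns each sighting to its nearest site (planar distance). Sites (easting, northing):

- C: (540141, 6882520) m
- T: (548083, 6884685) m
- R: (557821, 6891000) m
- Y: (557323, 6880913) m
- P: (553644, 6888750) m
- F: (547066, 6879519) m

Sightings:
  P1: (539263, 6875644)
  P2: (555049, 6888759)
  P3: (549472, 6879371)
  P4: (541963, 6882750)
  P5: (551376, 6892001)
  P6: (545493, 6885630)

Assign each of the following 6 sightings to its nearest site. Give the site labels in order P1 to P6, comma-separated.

C, P, F, C, P, T

P1 → C (d²=48050260.00)
P2 → P (d²=1974106.00)
P3 → F (d²=5810740.00)
P4 → C (d²=3372584.00)
P5 → P (d²=15712825.00)
P6 → T (d²=7601125.00)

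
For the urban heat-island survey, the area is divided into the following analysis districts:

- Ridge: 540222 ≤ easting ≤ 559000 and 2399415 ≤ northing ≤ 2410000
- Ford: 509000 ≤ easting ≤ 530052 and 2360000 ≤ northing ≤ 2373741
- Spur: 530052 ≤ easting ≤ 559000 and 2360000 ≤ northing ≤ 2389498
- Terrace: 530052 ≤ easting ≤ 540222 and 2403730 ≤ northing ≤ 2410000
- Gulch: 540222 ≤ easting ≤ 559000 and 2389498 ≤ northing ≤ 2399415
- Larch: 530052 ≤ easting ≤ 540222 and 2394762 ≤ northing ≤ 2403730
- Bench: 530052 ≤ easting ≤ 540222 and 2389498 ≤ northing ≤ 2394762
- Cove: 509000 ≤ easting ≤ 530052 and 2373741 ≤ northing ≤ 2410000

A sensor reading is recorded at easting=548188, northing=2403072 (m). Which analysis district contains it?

Ridge

The point has easting = 548188 and northing = 2403072.
Only Ridge satisfies 540222 ≤ easting ≤ 559000 and 2399415 ≤ northing ≤ 2410000.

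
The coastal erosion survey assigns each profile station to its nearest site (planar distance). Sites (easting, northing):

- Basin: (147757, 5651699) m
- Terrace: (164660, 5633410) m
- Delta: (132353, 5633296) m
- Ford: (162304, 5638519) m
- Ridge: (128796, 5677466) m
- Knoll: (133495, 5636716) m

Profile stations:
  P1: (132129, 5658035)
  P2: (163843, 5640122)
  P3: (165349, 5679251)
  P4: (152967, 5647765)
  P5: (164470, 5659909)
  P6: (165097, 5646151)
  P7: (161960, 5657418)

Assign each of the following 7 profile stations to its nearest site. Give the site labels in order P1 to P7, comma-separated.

P1 → Basin (d²=284379280.00)
P2 → Ford (d²=4938130.00)
P3 → Basin (d²=1068591168.00)
P4 → Basin (d²=42620456.00)
P5 → Basin (d²=346728469.00)
P6 → Ford (d²=66048273.00)
P7 → Basin (d²=234432170.00)

Basin, Ford, Basin, Basin, Basin, Ford, Basin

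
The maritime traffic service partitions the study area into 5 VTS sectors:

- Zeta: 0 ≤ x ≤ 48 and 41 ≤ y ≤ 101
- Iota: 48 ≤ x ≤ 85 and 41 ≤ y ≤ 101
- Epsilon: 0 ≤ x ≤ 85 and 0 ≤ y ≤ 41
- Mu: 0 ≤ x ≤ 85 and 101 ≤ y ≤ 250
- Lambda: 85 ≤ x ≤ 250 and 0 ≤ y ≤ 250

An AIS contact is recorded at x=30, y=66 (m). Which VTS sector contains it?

The point has x = 30 and y = 66.
Only Zeta satisfies 0 ≤ x ≤ 48 and 41 ≤ y ≤ 101.

Zeta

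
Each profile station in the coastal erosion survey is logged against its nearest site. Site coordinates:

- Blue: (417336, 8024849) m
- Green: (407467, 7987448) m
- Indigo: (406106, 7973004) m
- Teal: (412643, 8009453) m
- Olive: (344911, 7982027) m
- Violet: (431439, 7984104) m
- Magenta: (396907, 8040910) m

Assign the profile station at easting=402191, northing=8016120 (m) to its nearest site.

Squared distances to each site:
Blue: 305566466.000; Green: 849919760.000; Indigo: 1874316681.000; Teal: 153693193.000; Olive: 4443331049.000; Violet: 1880469760.000; Magenta: 642464756.000.
Minimum at Teal.

Teal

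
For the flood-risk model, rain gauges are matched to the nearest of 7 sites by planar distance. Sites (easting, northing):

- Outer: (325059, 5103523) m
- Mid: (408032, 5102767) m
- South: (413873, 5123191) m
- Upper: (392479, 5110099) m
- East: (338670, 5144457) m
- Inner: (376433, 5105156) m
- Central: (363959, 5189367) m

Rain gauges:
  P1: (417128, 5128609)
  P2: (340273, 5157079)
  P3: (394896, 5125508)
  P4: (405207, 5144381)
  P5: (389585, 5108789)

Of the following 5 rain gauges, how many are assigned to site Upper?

P1 → South
P2 → East
P3 → Upper
P4 → South
P5 → Upper
2 of the 5 go to Upper.

2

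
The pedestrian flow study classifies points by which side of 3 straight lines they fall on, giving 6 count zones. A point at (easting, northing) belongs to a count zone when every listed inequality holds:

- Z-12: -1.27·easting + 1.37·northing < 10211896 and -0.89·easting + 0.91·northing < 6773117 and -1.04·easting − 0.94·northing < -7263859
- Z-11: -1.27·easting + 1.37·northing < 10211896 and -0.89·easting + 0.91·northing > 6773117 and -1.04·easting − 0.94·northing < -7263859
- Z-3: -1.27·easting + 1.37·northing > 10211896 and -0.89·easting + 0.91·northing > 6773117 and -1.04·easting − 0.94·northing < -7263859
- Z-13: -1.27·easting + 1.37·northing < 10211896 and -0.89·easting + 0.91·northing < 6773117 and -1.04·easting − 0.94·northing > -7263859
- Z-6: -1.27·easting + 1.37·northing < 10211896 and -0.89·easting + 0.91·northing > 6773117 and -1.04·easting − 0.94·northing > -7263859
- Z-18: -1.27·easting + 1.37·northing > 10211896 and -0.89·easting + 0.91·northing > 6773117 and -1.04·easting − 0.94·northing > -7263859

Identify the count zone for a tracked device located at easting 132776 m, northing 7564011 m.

-1.27·132776 + 1.37·7564011 = 10194069.550, which is < 10211896
-0.89·132776 + 0.91·7564011 = 6765079.370, which is < 6773117
-1.04·132776 − 0.94·7564011 = -7248257.380, which is > -7263859
This sign pattern matches Z-13.

Z-13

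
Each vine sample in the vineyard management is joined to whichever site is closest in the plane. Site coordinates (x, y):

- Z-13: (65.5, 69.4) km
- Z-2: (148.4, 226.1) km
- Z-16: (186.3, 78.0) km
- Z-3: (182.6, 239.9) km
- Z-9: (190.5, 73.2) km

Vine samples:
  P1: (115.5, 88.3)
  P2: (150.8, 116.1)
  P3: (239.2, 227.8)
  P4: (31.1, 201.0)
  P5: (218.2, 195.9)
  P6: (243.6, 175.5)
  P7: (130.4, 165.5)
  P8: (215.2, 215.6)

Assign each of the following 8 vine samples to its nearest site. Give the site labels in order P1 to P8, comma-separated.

P1 → Z-13 (d²=2857.21)
P2 → Z-16 (d²=2711.86)
P3 → Z-3 (d²=3349.97)
P4 → Z-2 (d²=14389.30)
P5 → Z-3 (d²=3203.36)
P6 → Z-3 (d²=7868.36)
P7 → Z-2 (d²=3996.36)
P8 → Z-3 (d²=1653.25)

Z-13, Z-16, Z-3, Z-2, Z-3, Z-3, Z-2, Z-3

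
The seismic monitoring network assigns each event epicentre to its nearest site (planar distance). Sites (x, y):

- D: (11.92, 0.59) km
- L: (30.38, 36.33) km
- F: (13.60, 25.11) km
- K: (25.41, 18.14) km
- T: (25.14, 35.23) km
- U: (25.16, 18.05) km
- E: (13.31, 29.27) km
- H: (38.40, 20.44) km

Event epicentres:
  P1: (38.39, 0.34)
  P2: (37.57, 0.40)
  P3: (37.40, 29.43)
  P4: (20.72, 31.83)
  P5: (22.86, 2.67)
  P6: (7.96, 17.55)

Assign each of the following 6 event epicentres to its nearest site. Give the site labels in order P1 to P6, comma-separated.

P1 → H (d²=404.01)
P2 → H (d²=402.29)
P3 → H (d²=81.82)
P4 → T (d²=31.10)
P5 → D (d²=124.01)
P6 → F (d²=88.96)

H, H, H, T, D, F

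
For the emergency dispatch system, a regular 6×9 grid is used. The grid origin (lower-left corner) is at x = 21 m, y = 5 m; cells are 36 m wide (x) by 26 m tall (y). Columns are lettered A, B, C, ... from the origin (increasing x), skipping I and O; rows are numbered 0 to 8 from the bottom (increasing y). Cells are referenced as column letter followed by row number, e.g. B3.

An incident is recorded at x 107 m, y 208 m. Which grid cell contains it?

C7

Column index: ⌊(107 − 21) / 36⌋ = ⌊2.389⌋ = 2 → column C
Row offset from origin: ⌊(208 − 5) / 26⌋ = ⌊7.808⌋ = 7 → row 7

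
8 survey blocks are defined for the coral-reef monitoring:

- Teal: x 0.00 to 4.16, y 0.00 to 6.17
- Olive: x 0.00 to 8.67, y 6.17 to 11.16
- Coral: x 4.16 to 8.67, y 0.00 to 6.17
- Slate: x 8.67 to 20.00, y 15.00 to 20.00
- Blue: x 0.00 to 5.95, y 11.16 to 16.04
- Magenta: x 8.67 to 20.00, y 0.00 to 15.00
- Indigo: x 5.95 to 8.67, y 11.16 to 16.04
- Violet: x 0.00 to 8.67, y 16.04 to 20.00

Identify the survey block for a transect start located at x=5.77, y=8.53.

Olive

The point has x = 5.77 and y = 8.53.
Only Olive satisfies 0.00 ≤ x ≤ 8.67 and 6.17 ≤ y ≤ 11.16.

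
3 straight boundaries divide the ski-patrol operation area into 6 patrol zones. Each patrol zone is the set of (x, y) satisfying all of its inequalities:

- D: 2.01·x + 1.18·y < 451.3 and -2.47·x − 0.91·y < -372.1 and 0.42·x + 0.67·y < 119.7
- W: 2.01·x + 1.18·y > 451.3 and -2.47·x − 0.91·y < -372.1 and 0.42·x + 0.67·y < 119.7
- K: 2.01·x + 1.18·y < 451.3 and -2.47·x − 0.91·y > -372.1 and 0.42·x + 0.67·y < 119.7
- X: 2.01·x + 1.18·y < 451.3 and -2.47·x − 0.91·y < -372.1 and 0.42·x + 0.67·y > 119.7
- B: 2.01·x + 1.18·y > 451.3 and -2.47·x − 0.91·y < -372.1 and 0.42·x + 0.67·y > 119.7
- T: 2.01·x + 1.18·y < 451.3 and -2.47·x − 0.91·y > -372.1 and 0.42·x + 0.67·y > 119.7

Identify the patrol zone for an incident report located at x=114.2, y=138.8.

X

2.01·114.2 + 1.18·138.8 = 393.326, which is < 451.3
-2.47·114.2 − 0.91·138.8 = -408.382, which is < -372.1
0.42·114.2 + 0.67·138.8 = 140.960, which is > 119.7
This sign pattern matches X.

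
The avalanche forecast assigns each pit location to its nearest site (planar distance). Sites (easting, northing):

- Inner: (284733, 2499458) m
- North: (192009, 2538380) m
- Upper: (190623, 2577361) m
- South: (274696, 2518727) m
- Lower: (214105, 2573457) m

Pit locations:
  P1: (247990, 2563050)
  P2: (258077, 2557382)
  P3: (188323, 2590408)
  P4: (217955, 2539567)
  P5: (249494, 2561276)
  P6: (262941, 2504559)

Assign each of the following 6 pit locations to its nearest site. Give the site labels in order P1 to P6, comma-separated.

Lower, South, Upper, North, Lower, South

P1 → Lower (d²=1256498874.00)
P2 → South (d²=1770400186.00)
P3 → Upper (d²=175514209.00)
P4 → North (d²=674603885.00)
P5 → Lower (d²=1400758082.00)
P6 → South (d²=338912249.00)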